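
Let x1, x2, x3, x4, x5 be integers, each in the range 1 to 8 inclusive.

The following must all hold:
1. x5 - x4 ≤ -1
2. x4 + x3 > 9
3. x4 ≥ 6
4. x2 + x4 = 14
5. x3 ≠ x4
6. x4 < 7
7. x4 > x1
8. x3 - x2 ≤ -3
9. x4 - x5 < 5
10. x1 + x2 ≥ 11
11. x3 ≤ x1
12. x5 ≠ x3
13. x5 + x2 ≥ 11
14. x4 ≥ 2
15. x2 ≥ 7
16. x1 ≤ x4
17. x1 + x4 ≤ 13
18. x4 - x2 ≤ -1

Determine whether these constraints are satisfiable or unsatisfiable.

Satisfiable

Setting (x1, x2, x3, x4, x5) = (5, 8, 5, 6, 4) satisfies everything: constraint 1: x5 - x4 = -2; constraint 2: x4 + x3 = 11, and the others follow.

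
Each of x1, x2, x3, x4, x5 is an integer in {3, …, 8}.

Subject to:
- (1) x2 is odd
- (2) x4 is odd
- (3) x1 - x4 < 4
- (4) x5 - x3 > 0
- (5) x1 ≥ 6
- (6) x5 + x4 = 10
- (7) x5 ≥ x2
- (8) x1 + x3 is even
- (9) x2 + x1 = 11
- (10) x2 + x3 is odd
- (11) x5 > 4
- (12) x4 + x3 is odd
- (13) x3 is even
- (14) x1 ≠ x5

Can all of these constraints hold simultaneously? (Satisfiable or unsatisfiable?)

Satisfiable

The assignment x1 = 8, x2 = 3, x3 = 4, x4 = 5, x5 = 5 works:
  constraint 3 holds since x1 - x4 = 3.
  constraint 4 holds since x5 - x3 = 1.
  constraint 6 holds since x5 + x4 = 10.
The rest check out directly.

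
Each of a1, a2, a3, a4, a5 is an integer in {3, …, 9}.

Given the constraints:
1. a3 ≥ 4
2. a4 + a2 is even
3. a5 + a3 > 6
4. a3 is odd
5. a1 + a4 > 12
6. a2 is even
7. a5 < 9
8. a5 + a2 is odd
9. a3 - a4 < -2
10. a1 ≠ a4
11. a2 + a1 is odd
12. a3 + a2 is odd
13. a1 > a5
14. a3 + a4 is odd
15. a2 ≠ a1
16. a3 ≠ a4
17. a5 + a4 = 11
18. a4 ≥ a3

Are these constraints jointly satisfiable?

The assignment a1 = 5, a2 = 8, a3 = 5, a4 = 8, a5 = 3 works:
  constraint 3 holds since a5 + a3 = 8.
  constraint 5 holds since a1 + a4 = 13.
  constraint 9 holds since a3 - a4 = -3.
The rest check out directly.

Satisfiable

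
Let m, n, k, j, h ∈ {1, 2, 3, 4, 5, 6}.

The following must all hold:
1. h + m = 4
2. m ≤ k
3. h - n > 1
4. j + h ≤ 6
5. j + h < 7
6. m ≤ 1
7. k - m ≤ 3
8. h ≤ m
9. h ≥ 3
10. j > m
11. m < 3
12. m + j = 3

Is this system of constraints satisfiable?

From constraints 8 and 9: m ≥ h and h ≥ 3, so m ≥ 3. From constraint 6: m ≤ 1. But 1 < 3, so no value of m works.

Unsatisfiable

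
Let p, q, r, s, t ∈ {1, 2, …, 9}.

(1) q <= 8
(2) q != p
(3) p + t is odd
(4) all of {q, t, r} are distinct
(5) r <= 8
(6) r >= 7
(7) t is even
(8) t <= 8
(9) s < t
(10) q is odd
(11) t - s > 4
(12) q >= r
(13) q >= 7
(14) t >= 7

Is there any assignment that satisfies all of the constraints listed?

Constraints 1, 5, 6, 8, 13, and 14 confine each of q, t, r to the 2 values {7, 8}.
Constraint 4 requires all 3 of them to be distinct, but only 2 values are available — impossible by the pigeonhole principle.

Unsatisfiable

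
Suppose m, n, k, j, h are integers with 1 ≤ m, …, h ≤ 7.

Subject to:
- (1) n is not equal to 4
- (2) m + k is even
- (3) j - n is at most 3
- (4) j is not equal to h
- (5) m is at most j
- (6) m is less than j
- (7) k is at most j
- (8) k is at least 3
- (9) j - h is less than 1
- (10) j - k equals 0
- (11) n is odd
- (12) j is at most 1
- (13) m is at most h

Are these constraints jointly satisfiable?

From constraint 8: k ≥ 3. From constraints 7 and 12: k ≤ j and j ≤ 1, so k ≤ 1. But 1 < 3, so no value of k works.

Unsatisfiable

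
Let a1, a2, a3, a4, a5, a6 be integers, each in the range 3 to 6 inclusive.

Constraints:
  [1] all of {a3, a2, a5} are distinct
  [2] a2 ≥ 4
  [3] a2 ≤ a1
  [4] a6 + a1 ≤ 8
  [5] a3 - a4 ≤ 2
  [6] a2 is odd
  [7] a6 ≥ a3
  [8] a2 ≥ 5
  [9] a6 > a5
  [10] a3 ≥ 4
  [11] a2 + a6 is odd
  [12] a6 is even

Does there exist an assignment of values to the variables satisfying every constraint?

From constraints 7 and 10: a6 ≥ a3 ≥ 4. From constraints 3 and 8: a1 ≥ a2 ≥ 5. Hence a6 + a1 ≥ 9. But constraint 4 requires a6 + a1 ≤ 8, and 8 < 9. Contradiction.

Unsatisfiable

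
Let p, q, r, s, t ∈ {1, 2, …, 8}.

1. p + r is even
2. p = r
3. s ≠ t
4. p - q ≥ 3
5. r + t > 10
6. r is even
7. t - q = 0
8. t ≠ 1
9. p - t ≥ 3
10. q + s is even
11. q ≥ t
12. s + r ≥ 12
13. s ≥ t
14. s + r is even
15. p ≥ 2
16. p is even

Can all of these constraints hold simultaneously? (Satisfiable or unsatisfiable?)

Satisfiable

Try p = 8, q = 4, r = 8, s = 6, t = 4.
Check constraint 4: p - q = 4; constraint 5: r + t = 12; constraint 7: t - q = 0. The remaining constraints are straightforward to verify.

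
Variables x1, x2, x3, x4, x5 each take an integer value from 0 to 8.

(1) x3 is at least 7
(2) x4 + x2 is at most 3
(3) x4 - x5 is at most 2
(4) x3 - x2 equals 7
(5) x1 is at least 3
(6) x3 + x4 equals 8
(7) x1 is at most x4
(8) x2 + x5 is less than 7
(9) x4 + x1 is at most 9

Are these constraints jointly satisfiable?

Unsatisfiable

From constraint 1: x3 ≥ 7. From constraints 5 and 7: x4 ≥ x1 ≥ 3. Hence x3 + x4 ≥ 10. But constraint 6 requires x3 + x4 = 8, and 8 < 10. Contradiction.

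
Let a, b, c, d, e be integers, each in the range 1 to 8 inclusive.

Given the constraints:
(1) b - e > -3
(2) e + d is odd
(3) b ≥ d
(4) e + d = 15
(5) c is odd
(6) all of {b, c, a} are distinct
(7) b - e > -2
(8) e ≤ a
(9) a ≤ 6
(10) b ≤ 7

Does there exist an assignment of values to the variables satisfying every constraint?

Unsatisfiable

From constraints 8 and 9: e ≤ a ≤ 6. From constraints 3 and 10: d ≤ b ≤ 7. Hence e + d ≤ 13. But constraint 4 requires e + d = 15, and 15 > 13. Contradiction.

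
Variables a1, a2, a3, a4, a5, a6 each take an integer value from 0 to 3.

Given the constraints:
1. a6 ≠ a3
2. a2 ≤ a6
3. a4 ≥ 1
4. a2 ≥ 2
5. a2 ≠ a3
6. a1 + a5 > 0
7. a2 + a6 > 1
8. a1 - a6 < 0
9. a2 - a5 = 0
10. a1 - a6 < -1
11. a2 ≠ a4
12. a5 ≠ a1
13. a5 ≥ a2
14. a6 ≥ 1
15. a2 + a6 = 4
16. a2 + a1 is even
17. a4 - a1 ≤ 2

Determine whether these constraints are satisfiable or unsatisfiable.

Satisfiable

Setting (a1, a2, a3, a4, a5, a6) = (0, 2, 1, 1, 2, 2) satisfies everything: constraint 6: a1 + a5 = 2; constraint 7: a2 + a6 = 4, and the others follow.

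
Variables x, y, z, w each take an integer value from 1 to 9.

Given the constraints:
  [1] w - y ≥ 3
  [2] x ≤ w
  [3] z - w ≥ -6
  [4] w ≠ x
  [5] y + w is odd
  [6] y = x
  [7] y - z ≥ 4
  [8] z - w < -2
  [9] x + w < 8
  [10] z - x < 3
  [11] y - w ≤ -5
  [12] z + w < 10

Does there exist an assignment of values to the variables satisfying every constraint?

Unsatisfiable

Constraints 1, 3, and 7 give y − z ≥ 4, z − w ≥ -6, w − y ≥ 3.
Adding all 3 inequalities: the left sides telescope to 0, and the right sides sum to 4 + (-6) + 3 = 1. So 0 ≥ 1, which is false.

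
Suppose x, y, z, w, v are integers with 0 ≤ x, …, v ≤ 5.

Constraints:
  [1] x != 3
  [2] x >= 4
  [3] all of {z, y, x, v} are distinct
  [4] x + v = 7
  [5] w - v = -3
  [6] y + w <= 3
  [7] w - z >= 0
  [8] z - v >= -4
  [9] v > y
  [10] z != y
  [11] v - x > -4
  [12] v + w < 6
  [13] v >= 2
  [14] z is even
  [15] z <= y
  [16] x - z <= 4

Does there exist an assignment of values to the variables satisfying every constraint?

The assignment x = 4, y = 2, z = 0, w = 0, v = 3 works:
  constraint 4 holds since x + v = 7.
  constraint 5 holds since w - v = -3.
  constraint 6 holds since y + w = 2.
The rest check out directly.

Satisfiable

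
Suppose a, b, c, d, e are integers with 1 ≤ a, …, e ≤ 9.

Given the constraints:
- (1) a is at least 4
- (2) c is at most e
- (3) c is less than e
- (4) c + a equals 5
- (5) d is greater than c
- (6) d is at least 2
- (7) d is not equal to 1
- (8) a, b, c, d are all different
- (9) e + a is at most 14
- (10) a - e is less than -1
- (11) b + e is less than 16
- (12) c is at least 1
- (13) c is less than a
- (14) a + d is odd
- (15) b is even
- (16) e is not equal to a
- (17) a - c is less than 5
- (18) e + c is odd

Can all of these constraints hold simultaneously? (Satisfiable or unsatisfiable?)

Satisfiable

Setting (a, b, c, d, e) = (4, 6, 1, 7, 8) satisfies everything: constraint 4: c + a = 5; constraint 9: e + a = 12; constraint 10: a - e = -4, and the others follow.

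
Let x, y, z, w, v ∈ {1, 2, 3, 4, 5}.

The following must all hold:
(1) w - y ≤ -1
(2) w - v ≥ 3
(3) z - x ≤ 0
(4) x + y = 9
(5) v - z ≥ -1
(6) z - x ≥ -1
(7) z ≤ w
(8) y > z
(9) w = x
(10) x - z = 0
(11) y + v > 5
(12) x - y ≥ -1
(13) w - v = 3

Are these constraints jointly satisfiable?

Constraints 1, 2, 5, 6, and 12 give w − v ≥ 3, v − z ≥ -1, z − x ≥ -1, x − y ≥ -1, y − w ≥ 1.
Adding all 5 inequalities: the left sides telescope to 0, and the right sides sum to 3 + (-1) + (-1) + (-1) + 1 = 1. So 0 ≥ 1, which is false.

Unsatisfiable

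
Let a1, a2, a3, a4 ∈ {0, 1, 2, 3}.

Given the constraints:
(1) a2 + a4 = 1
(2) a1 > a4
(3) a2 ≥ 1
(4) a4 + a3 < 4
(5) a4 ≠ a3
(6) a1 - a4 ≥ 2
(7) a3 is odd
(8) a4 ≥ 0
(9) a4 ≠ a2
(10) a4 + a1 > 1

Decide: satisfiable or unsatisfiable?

Take a1 = 3, a2 = 1, a3 = 1, a4 = 0. Then constraint 1: a2 + a4 = 1; constraint 4: a4 + a3 = 1, and every other listed constraint is also met.

Satisfiable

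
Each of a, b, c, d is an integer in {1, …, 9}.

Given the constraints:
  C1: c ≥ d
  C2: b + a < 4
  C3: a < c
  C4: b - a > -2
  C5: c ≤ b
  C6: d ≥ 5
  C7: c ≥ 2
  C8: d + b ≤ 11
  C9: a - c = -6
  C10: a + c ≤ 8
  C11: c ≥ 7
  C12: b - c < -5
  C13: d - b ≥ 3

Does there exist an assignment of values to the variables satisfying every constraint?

Unsatisfiable

From constraint 6: d ≥ 5. From constraints 5 and 11: b ≥ c ≥ 7. Hence d + b ≥ 12. But constraint 8 requires d + b ≤ 11, and 11 < 12. Contradiction.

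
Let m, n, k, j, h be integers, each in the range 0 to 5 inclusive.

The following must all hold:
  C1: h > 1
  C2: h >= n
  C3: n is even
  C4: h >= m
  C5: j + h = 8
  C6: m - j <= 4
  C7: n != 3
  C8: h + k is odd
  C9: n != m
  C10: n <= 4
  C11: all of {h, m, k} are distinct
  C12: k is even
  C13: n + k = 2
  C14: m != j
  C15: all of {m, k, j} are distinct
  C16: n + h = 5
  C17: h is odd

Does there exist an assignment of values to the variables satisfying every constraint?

Satisfiable

Setting (m, n, k, j, h) = (4, 0, 2, 3, 5) satisfies everything: constraint 5: j + h = 8; constraint 6: m - j = 1; constraint 13: n + k = 2, and the others follow.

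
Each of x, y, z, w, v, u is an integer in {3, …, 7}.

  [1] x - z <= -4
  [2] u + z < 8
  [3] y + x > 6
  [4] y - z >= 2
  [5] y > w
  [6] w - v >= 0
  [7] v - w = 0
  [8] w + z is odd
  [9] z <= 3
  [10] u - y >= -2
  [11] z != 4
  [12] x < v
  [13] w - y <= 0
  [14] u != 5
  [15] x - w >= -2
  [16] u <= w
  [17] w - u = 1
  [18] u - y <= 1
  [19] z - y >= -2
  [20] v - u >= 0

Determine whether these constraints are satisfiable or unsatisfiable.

Unsatisfiable

Constraints 1, 4, 6, 10, 15, and 20 give x − w ≥ -2, w − v ≥ 0, v − u ≥ 0, u − y ≥ -2, y − z ≥ 2, z − x ≥ 4.
Adding all 6 inequalities: the left sides telescope to 0, and the right sides sum to (-2) + 0 + 0 + (-2) + 2 + 4 = 2. So 0 ≥ 2, which is false.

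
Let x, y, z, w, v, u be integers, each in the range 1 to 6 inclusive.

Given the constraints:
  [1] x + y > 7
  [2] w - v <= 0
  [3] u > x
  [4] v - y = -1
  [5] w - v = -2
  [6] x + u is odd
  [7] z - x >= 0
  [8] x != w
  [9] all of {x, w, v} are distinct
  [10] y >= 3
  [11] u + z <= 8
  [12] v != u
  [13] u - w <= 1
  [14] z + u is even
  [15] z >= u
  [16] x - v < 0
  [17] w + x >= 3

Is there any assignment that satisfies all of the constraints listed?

Setting (x, y, z, w, v, u) = (2, 6, 5, 3, 5, 3) satisfies everything: constraint 1: x + y = 8; constraint 2: w - v = -2, and the others follow.

Satisfiable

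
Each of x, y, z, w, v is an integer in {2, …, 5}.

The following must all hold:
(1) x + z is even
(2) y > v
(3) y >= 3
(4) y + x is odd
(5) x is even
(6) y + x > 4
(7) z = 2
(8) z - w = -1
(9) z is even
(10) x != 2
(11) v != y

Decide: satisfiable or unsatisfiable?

Setting (x, y, z, w, v) = (4, 3, 2, 3, 2) satisfies everything: constraint 6: y + x = 7; constraint 8: z - w = -1, and the others follow.

Satisfiable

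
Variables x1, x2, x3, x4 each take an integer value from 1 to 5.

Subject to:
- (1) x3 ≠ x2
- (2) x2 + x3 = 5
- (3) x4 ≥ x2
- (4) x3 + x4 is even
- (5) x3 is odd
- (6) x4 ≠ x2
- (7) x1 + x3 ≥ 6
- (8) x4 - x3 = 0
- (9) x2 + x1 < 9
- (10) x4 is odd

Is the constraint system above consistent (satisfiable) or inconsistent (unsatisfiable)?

Try x1 = 5, x2 = 2, x3 = 3, x4 = 3.
Check constraint 2: x2 + x3 = 5; constraint 7: x1 + x3 = 8; constraint 8: x4 - x3 = 0. The remaining constraints are straightforward to verify.

Satisfiable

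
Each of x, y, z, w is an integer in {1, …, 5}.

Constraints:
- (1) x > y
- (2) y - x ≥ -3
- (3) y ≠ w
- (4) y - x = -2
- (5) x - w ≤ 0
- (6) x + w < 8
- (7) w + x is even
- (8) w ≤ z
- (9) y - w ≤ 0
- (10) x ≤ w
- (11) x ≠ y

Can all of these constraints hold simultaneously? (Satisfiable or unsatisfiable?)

Satisfiable

Try x = 3, y = 1, z = 5, w = 3.
Check constraint 2: y - x = -2; constraint 4: y - x = -2; constraint 5: x - w = 0. The remaining constraints are straightforward to verify.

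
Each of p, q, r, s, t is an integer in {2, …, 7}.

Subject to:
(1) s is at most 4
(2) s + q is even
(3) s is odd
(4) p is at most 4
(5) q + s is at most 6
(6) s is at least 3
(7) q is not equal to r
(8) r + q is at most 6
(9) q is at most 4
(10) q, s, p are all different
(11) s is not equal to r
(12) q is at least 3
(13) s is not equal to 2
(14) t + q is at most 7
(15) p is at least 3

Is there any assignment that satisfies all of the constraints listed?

Constraints 1, 4, 6, 9, 12, and 15 confine each of q, s, p to the 2 values {3, 4}.
Constraint 10 requires all 3 of them to be distinct, but only 2 values are available — impossible by the pigeonhole principle.

Unsatisfiable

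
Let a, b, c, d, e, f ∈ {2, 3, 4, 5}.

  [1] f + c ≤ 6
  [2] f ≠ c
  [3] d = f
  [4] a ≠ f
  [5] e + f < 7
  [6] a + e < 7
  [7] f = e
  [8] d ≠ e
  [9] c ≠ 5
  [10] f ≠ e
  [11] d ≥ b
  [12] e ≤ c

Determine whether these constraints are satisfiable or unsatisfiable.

From constraints 3 and 7, d = f = e, so d = e. But constraint 8 says d ≠ e. Contradiction.

Unsatisfiable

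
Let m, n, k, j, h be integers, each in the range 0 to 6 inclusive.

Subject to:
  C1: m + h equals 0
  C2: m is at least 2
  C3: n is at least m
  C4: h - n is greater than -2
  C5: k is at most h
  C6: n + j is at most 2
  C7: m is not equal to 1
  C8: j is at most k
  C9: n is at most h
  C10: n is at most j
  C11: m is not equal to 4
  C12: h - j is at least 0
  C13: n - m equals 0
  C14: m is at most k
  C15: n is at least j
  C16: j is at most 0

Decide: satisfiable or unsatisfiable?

Unsatisfiable

From constraints 2 and 3: n ≥ m and m ≥ 2, so n ≥ 2. From constraints 10 and 16: n ≤ j and j ≤ 0, so n ≤ 0. But 0 < 2, so no value of n works.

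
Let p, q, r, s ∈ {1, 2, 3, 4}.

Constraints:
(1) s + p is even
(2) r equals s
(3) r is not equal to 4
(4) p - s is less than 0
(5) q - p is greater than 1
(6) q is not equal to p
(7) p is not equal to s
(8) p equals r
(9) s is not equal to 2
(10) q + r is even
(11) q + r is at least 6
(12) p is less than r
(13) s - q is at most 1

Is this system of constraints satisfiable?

Unsatisfiable

From constraints 2 and 8, p = r = s, so p = s. But constraint 7 says p ≠ s. Contradiction.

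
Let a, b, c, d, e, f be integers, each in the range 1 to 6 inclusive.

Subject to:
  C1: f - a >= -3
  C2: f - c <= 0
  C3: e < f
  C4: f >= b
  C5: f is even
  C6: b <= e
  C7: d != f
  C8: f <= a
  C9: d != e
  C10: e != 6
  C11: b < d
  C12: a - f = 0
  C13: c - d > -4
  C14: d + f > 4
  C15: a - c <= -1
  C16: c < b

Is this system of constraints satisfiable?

Unsatisfiable

Constraints 3, 6, 8, 15, and 16 give b ≤ e, e < f, f ≤ a, a < c, c < b. Chaining: b ≤ e < f ≤ a < c < b, which forces b < b — impossible.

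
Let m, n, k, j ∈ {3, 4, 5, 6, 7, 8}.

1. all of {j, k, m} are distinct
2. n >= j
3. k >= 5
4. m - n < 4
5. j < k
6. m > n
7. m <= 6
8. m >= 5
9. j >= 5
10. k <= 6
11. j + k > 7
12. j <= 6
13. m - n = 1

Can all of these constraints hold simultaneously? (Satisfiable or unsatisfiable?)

Constraints 3, 7, 8, 9, 10, and 12 confine each of j, k, m to the 2 values {5, 6}.
Constraint 1 requires all 3 of them to be distinct, but only 2 values are available — impossible by the pigeonhole principle.

Unsatisfiable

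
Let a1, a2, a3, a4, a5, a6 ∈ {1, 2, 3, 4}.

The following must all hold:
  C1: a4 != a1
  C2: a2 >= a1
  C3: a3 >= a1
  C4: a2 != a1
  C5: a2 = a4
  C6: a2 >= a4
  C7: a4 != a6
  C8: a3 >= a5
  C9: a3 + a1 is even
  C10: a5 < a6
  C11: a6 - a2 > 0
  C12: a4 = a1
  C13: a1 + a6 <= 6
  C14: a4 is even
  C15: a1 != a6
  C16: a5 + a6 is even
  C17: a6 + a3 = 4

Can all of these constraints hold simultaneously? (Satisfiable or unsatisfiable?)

From constraints 5 and 12, a2 = a4 = a1, so a2 = a1. But constraint 4 says a2 ≠ a1. Contradiction.

Unsatisfiable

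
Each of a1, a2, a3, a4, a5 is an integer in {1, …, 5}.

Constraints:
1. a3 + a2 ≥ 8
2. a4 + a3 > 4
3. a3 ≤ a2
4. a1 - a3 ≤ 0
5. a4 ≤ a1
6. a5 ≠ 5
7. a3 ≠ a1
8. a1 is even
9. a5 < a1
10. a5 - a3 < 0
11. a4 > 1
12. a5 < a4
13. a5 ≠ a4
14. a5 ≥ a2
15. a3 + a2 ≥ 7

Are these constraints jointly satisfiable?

Constraints 3, 4, 5, 12, and 14 give a4 ≤ a1, a1 ≤ a3, a3 ≤ a2, a2 ≤ a5, a5 < a4. Chaining: a4 ≤ a1 ≤ a3 ≤ a2 ≤ a5 < a4, which forces a4 < a4 — impossible.

Unsatisfiable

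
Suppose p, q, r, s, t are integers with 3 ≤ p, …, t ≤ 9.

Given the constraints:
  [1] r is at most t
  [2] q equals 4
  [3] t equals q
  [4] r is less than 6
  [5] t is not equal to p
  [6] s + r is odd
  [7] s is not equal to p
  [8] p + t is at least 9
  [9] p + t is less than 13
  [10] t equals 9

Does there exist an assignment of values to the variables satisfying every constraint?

Unsatisfiable

Constraint 10 fixes t = 9 and constraint 2 fixes q = 4, but constraint 3 requires t = q. Since 9 ≠ 4, contradiction.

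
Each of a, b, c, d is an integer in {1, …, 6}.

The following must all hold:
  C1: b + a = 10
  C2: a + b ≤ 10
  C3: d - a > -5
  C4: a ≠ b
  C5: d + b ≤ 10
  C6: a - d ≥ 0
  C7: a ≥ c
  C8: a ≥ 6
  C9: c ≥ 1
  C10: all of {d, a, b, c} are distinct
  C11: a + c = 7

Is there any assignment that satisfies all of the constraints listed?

Setting (a, b, c, d) = (6, 4, 1, 3) satisfies everything: constraint 1: b + a = 10; constraint 2: a + b = 10, and the others follow.

Satisfiable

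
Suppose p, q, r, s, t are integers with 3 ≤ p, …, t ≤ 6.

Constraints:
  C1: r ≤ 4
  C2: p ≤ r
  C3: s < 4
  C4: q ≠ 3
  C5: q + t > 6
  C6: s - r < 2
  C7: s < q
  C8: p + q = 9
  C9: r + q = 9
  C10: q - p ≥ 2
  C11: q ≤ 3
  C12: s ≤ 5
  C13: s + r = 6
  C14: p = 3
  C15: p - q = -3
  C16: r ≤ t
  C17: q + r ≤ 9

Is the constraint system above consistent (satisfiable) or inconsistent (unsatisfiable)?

From constraints 1 and 2: p ≤ r ≤ 4. From constraint 11: q ≤ 3. Hence p + q ≤ 7. But constraint 8 requires p + q = 9, and 9 > 7. Contradiction.

Unsatisfiable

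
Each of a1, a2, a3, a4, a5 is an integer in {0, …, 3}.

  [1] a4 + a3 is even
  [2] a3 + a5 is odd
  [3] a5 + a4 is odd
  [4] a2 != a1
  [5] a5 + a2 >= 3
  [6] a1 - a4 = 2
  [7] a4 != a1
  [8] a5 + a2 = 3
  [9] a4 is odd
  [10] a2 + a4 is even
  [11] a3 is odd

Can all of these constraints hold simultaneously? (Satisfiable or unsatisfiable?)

One satisfying assignment is a1 = 3, a2 = 1, a3 = 3, a4 = 1, a5 = 2.
For the less obvious constraints — constraint 5: a5 + a2 = 3; constraint 6: a1 - a4 = 2 — and the others hold by inspection.

Satisfiable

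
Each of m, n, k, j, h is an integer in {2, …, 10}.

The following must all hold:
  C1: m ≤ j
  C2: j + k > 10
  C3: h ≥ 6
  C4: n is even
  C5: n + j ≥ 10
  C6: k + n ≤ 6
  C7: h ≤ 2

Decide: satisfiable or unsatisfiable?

Unsatisfiable

From constraint 3: h ≥ 6. From constraint 7: h ≤ 2. But 2 < 6, so no value of h works.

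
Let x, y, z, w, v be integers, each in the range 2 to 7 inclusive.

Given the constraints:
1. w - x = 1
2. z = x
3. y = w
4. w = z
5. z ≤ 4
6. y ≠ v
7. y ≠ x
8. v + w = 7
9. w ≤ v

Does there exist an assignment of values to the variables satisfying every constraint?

From constraints 2, 3, and 4, y = w = z = x, so y = x. But constraint 7 says y ≠ x. Contradiction.

Unsatisfiable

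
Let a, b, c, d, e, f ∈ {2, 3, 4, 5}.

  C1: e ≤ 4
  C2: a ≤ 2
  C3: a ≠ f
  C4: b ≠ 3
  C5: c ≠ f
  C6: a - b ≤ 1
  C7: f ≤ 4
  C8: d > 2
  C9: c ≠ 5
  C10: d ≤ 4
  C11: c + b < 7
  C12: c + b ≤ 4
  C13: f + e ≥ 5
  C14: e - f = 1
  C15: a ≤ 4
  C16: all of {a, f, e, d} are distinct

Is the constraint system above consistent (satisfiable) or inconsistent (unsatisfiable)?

Constraints 1, 7, 10, and 15 confine each of a, f, e, d to the 3 values {2, …, 4} (the domain already gives each ≥ 2).
Constraint 16 requires all 4 of them to be distinct, but only 3 values are available — impossible by the pigeonhole principle.

Unsatisfiable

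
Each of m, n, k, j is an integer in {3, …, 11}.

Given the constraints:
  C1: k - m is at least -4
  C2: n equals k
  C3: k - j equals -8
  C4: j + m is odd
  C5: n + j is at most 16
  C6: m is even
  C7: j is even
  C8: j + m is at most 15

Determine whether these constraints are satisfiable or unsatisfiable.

Constraint 7 makes j even and constraint 6 makes m even, so j + m must be even. Constraint 4 says j + m is odd — contradiction.

Unsatisfiable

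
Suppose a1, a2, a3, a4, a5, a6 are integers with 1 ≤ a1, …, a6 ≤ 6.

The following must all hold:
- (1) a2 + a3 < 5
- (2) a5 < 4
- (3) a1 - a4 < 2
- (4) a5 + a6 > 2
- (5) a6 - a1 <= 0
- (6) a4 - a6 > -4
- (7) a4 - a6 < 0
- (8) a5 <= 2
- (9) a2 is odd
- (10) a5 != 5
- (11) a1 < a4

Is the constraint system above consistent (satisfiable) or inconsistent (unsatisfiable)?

Unsatisfiable

Constraints 5, 7, and 11 give a6 ≤ a1, a1 < a4, a4 < a6. Chaining: a6 ≤ a1 < a4 < a6, which forces a6 < a6 — impossible.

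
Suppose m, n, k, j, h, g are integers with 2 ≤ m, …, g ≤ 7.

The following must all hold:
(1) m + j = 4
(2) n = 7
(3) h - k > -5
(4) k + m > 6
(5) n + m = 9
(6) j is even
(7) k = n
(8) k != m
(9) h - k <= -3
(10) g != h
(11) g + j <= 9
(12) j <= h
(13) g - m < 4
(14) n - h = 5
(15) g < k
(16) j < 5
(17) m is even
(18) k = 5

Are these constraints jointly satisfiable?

Unsatisfiable

Constraint 18 fixes k = 5 and constraint 2 fixes n = 7, but constraint 7 requires k = n. Since 5 ≠ 7, contradiction.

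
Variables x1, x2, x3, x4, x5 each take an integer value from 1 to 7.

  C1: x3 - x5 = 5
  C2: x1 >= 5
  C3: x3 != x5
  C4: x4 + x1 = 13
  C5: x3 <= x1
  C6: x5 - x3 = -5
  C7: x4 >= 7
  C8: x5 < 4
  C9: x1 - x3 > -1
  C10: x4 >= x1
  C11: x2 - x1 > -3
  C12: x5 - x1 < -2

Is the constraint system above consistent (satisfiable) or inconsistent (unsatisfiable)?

Satisfiable

Try x1 = 6, x2 = 6, x3 = 6, x4 = 7, x5 = 1.
Check constraint 1: x3 - x5 = 5; constraint 4: x4 + x1 = 13; constraint 6: x5 - x3 = -5. The remaining constraints are straightforward to verify.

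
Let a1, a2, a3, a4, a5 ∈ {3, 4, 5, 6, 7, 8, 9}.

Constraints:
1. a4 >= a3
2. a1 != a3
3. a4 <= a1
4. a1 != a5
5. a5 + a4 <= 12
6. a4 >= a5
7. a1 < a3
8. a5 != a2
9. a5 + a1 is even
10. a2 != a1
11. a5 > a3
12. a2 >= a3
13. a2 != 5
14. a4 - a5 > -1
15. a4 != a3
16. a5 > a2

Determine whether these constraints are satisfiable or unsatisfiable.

Unsatisfiable

Constraints 3, 6, 7, 12, and 16 give a1 < a3, a3 ≤ a2, a2 < a5, a5 ≤ a4, a4 ≤ a1. Chaining: a1 < a3 ≤ a2 < a5 ≤ a4 ≤ a1, which forces a1 < a1 — impossible.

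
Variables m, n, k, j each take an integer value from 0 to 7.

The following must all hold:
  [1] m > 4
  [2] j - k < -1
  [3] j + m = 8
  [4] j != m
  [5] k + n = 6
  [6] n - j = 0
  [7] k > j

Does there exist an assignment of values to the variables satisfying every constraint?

Satisfiable

Take m = 7, n = 1, k = 5, j = 1. Then constraint 2: j - k = -4; constraint 3: j + m = 8; constraint 5: k + n = 6, and every other listed constraint is also met.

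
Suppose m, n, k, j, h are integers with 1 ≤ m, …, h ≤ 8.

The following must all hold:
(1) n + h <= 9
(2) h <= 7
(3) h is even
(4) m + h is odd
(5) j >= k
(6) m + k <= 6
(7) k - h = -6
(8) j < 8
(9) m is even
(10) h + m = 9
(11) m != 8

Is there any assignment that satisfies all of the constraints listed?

Constraint 9 makes m even and constraint 3 makes h even, so m + h must be even. Constraint 4 says m + h is odd — contradiction.

Unsatisfiable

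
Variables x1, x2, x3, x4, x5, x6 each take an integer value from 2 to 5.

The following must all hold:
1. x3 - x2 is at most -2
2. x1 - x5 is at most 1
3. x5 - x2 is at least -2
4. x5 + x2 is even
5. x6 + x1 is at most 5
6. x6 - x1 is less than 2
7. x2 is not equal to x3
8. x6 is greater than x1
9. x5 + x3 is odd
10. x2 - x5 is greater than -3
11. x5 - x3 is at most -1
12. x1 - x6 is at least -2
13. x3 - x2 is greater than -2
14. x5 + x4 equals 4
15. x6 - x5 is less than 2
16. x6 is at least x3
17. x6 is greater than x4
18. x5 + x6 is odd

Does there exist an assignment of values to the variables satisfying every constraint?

Constraints 1, 3, and 11 give x5 − x2 ≥ -2, x2 − x3 ≥ 2, x3 − x5 ≥ 1.
Adding all 3 inequalities: the left sides telescope to 0, and the right sides sum to (-2) + 2 + 1 = 1. So 0 ≥ 1, which is false.

Unsatisfiable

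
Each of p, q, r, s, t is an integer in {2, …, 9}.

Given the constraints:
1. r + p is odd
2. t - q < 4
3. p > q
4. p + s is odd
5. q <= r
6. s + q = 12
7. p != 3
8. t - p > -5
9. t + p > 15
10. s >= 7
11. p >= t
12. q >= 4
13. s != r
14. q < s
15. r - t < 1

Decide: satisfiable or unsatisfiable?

Satisfiable

Try p = 9, q = 4, r = 6, s = 8, t = 7.
Check constraint 2: t - q = 3; constraint 6: s + q = 12. The remaining constraints are straightforward to verify.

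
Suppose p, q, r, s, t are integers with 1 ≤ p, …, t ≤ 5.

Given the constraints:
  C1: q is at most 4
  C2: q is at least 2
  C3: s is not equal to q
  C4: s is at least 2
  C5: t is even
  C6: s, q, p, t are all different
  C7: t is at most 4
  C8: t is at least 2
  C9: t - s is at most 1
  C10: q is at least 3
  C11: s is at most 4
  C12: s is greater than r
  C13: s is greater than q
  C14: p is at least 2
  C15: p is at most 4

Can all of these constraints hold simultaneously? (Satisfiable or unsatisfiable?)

Constraints 1, 2, 4, 7, 8, 11, 14, and 15 confine each of s, q, p, t to the 3 values {2, …, 4}.
Constraint 6 requires all 4 of them to be distinct, but only 3 values are available — impossible by the pigeonhole principle.

Unsatisfiable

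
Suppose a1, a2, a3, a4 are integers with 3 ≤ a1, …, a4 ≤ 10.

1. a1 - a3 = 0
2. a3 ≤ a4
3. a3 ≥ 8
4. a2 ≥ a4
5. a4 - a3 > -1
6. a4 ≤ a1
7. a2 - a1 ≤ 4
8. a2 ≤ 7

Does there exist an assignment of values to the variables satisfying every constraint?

Unsatisfiable

From constraints 2 and 3: a4 ≥ a3 and a3 ≥ 8, so a4 ≥ 8. From constraints 4 and 8: a4 ≤ a2 and a2 ≤ 7, so a4 ≤ 7. But 7 < 8, so no value of a4 works.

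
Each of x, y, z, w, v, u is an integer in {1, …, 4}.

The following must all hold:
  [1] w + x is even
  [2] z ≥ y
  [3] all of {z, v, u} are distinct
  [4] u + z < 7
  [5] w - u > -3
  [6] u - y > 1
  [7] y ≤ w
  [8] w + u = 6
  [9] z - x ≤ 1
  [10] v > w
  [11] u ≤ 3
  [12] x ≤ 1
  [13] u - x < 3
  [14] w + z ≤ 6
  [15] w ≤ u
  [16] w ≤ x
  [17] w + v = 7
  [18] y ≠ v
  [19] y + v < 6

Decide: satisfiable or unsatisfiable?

Unsatisfiable

From constraints 12 and 16: w ≤ x ≤ 1. From constraint 11: u ≤ 3. Hence w + u ≤ 4. But constraint 8 requires w + u = 6, and 6 > 4. Contradiction.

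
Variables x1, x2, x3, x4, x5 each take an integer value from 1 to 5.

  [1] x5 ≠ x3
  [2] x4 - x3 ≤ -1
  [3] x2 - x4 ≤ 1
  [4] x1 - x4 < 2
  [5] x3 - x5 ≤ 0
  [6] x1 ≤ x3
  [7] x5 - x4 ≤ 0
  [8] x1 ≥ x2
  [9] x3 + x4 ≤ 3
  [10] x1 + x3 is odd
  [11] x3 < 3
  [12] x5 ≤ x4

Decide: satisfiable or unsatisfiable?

Constraints 2, 5, and 7 give x4 − x5 ≥ 0, x5 − x3 ≥ 0, x3 − x4 ≥ 1.
Adding all 3 inequalities: the left sides telescope to 0, and the right sides sum to 0 + 0 + 1 = 1. So 0 ≥ 1, which is false.

Unsatisfiable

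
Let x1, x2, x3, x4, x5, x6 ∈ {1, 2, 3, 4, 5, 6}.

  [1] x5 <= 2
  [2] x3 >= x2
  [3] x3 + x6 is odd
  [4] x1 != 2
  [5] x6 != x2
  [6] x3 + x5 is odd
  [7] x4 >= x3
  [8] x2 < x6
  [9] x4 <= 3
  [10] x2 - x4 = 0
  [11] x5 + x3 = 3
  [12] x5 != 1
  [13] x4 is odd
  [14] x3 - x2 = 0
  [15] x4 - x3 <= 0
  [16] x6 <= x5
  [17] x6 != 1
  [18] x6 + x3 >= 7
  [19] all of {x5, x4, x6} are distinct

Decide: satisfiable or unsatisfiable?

Unsatisfiable

From constraints 1 and 16: x6 ≤ x5 ≤ 2. From constraints 7 and 9: x3 ≤ x4 ≤ 3. Hence x6 + x3 ≤ 5. But constraint 18 requires x6 + x3 ≥ 7, and 7 > 5. Contradiction.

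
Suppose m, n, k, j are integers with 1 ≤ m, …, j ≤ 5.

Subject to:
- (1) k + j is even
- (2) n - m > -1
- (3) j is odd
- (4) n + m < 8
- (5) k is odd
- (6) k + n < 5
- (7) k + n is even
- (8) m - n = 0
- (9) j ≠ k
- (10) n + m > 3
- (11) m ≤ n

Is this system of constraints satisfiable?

Take m = 3, n = 3, k = 1, j = 5. Then constraint 2: n - m = 0; constraint 4: n + m = 6, and every other listed constraint is also met.

Satisfiable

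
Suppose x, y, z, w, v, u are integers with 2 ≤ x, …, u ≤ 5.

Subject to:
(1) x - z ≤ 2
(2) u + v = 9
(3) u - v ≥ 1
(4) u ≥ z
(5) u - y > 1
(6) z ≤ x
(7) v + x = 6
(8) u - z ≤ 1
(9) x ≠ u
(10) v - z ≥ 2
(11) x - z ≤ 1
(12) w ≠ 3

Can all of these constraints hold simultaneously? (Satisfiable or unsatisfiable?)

Unsatisfiable

Constraints 3, 8, and 10 give v − z ≥ 2, z − u ≥ -1, u − v ≥ 1.
Adding all 3 inequalities: the left sides telescope to 0, and the right sides sum to 2 + (-1) + 1 = 2. So 0 ≥ 2, which is false.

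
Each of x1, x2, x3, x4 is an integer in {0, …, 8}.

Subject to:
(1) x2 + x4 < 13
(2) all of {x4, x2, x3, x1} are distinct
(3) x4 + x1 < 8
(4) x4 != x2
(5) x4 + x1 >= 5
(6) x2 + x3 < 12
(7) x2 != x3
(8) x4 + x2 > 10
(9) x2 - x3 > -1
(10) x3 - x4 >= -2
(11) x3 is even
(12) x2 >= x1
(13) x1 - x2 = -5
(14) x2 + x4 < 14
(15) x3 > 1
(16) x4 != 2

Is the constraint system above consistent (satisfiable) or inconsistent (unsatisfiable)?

Setting (x1, x2, x3, x4) = (0, 5, 4, 6) satisfies everything: constraint 1: x2 + x4 = 11; constraint 3: x4 + x1 = 6, and the others follow.

Satisfiable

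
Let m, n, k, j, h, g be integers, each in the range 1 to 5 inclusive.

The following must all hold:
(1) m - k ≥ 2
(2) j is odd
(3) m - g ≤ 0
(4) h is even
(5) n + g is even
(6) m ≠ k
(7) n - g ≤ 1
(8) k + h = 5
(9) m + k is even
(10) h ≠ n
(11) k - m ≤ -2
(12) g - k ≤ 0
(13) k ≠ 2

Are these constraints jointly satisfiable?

Constraints 1, 3, and 12 give g − m ≥ 0, m − k ≥ 2, k − g ≥ 0.
Adding all 3 inequalities: the left sides telescope to 0, and the right sides sum to 0 + 2 + 0 = 2. So 0 ≥ 2, which is false.

Unsatisfiable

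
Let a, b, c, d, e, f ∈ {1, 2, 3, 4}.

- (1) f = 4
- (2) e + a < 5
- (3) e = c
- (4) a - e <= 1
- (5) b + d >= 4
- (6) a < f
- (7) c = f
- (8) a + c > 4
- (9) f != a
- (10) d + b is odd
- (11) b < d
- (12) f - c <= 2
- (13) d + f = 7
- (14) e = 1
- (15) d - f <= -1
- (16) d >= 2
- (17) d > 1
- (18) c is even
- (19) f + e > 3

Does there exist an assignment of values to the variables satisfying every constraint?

Constraint 14 fixes e = 1 and constraint 1 fixes f = 4. Constraints 3 and 7 give e = c = f, so e = f. But 1 ≠ 4 — contradiction.

Unsatisfiable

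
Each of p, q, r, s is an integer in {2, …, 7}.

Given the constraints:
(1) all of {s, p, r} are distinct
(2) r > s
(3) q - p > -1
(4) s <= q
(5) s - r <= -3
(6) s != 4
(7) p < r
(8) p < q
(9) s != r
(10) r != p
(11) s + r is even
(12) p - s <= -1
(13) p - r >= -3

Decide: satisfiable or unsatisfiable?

Unsatisfiable

Constraints 5, 12, and 13 give r − s ≥ 3, s − p ≥ 1, p − r ≥ -3.
Adding all 3 inequalities: the left sides telescope to 0, and the right sides sum to 3 + 1 + (-3) = 1. So 0 ≥ 1, which is false.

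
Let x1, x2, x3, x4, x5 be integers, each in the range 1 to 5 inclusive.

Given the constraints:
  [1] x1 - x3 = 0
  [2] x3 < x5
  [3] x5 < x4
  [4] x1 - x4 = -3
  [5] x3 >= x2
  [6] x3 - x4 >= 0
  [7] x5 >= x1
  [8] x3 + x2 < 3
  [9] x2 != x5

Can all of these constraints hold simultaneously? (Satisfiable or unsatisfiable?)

Constraints 2, 3, and 6 give x5 < x4, x4 ≤ x3, x3 < x5. Chaining: x5 < x4 ≤ x3 < x5, which forces x5 < x5 — impossible.

Unsatisfiable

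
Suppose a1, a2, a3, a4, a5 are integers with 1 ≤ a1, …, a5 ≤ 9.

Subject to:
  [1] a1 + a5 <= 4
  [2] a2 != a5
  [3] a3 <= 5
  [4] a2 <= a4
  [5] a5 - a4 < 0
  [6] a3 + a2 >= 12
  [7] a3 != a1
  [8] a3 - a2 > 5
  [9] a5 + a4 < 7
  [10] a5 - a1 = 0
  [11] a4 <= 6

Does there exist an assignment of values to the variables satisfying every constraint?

From constraint 3: a3 ≤ 5. From constraints 4 and 11: a2 ≤ a4 ≤ 6. Hence a3 + a2 ≤ 11. But constraint 6 requires a3 + a2 ≥ 12, and 12 > 11. Contradiction.

Unsatisfiable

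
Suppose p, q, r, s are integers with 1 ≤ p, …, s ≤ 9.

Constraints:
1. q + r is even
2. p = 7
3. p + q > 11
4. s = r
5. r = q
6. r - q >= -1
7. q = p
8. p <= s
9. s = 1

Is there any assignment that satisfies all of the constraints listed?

Unsatisfiable

Constraint 9 fixes s = 1 and constraint 2 fixes p = 7. Constraints 4, 5, and 7 give s = r = q = p, so s = p. But 1 ≠ 7 — contradiction.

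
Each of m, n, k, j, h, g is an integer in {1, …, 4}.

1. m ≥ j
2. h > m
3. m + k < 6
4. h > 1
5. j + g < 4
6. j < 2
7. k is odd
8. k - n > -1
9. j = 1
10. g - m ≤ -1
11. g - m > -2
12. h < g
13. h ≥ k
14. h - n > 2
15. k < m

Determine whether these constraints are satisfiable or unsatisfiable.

Constraints 2, 10, and 12 give g < m, m < h, h < g. Chaining: g < m < h < g, which forces g < g — impossible.

Unsatisfiable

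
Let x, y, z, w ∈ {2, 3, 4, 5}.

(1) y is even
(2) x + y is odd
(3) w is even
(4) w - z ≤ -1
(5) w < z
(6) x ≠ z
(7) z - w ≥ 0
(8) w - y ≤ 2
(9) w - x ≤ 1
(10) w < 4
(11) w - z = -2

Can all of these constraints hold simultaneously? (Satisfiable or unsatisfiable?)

Satisfiable

One satisfying assignment is x = 3, y = 2, z = 4, w = 2.
For the less obvious constraints — constraint 4: w - z = -2; constraint 7: z - w = 2; constraint 8: w - y = 0 — and the others hold by inspection.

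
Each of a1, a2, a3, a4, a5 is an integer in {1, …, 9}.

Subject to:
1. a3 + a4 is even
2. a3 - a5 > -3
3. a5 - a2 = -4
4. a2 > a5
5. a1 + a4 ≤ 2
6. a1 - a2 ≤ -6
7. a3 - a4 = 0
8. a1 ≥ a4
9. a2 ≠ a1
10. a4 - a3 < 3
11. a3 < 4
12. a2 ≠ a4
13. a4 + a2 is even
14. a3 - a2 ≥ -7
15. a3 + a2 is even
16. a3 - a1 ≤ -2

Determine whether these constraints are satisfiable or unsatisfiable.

Unsatisfiable

Constraints 6, 14, and 16 give a3 − a2 ≥ -7, a2 − a1 ≥ 6, a1 − a3 ≥ 2.
Adding all 3 inequalities: the left sides telescope to 0, and the right sides sum to (-7) + 6 + 2 = 1. So 0 ≥ 1, which is false.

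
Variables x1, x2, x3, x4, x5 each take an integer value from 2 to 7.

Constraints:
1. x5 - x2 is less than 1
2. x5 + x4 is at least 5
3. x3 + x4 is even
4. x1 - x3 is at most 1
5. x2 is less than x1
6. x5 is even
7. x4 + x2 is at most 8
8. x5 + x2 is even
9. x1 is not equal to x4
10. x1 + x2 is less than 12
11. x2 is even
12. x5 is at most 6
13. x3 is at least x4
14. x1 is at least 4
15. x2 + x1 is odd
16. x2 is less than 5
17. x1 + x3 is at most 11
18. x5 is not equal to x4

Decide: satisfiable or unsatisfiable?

Setting (x1, x2, x3, x4, x5) = (5, 4, 4, 4, 2) satisfies everything: constraint 1: x5 - x2 = -2; constraint 2: x5 + x4 = 6; constraint 4: x1 - x3 = 1, and the others follow.

Satisfiable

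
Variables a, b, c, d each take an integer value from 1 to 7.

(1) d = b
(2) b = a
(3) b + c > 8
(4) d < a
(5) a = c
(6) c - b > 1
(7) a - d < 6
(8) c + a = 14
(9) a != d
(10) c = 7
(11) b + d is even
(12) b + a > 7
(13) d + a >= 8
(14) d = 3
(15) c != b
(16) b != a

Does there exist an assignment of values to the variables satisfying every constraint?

Unsatisfiable

Constraint 14 fixes d = 3 and constraint 10 fixes c = 7. Constraints 1, 2, and 5 give d = b = a = c, so d = c. But 3 ≠ 7 — contradiction.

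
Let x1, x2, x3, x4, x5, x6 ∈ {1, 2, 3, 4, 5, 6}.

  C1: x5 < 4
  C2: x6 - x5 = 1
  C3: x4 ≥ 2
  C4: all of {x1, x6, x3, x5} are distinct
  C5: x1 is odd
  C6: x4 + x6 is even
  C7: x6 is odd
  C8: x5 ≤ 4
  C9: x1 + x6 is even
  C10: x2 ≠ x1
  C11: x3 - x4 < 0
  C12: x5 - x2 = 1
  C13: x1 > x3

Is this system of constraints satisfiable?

Satisfiable

Take x1 = 5, x2 = 1, x3 = 4, x4 = 5, x5 = 2, x6 = 3. Then constraint 2: x6 - x5 = 1; constraint 11: x3 - x4 = -1, and every other listed constraint is also met.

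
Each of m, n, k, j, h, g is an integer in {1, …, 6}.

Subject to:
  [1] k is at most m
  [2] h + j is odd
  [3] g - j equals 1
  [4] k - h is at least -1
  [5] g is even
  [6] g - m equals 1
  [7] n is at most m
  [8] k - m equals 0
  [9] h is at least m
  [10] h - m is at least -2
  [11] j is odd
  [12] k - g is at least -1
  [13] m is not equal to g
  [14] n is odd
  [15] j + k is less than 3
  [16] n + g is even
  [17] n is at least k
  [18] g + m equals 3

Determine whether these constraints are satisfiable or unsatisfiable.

Unsatisfiable

Constraint 14 makes n odd and constraint 5 makes g even, so n + g must be odd. Constraint 16 says n + g is even — contradiction.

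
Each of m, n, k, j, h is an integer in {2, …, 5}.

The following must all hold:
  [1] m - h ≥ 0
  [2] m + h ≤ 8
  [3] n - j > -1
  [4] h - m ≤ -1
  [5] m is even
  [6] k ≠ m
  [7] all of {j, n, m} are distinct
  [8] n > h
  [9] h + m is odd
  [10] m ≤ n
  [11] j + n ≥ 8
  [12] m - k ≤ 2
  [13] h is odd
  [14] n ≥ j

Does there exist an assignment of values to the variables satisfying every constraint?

Satisfiable

Take m = 4, n = 5, k = 5, j = 3, h = 3. Then constraint 1: m - h = 1; constraint 2: m + h = 7, and every other listed constraint is also met.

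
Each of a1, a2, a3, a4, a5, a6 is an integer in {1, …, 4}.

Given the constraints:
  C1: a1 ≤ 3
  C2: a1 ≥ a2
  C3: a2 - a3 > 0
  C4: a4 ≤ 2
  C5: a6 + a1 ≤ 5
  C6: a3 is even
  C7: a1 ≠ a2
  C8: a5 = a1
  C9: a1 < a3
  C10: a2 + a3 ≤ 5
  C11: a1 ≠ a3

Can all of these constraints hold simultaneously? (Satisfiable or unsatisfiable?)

Unsatisfiable

Constraints 2, 3, and 9 give a2 ≤ a1, a1 < a3, a3 < a2. Chaining: a2 ≤ a1 < a3 < a2, which forces a2 < a2 — impossible.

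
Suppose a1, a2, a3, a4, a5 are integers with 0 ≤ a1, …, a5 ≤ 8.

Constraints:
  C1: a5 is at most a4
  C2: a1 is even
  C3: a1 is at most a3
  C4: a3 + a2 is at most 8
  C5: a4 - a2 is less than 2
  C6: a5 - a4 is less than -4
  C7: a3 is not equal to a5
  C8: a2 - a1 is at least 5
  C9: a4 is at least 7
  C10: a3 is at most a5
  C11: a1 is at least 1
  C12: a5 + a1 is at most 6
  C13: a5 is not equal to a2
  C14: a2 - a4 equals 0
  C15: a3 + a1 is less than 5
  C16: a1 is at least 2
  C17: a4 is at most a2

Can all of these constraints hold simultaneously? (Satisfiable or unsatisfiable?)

Unsatisfiable

From constraints 3 and 16: a3 ≥ a1 ≥ 2. From constraints 9 and 17: a2 ≥ a4 ≥ 7. Hence a3 + a2 ≥ 9. But constraint 4 requires a3 + a2 ≤ 8, and 8 < 9. Contradiction.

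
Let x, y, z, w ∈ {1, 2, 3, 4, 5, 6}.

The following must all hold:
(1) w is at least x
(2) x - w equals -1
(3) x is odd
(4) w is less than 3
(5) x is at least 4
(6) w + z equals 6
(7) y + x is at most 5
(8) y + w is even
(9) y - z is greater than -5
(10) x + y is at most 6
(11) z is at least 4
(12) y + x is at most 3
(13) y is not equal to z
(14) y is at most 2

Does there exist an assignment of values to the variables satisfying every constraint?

Unsatisfiable

From constraints 1 and 5: w ≥ x ≥ 4. From constraint 11: z ≥ 4. Hence w + z ≥ 8. But constraint 6 requires w + z = 6, and 6 < 8. Contradiction.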